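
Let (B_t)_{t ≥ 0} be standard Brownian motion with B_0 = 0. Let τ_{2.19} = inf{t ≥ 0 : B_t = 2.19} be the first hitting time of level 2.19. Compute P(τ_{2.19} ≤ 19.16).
P(τ_{2.19} ≤ 19.16) = 2(1 − Φ(2.19/√19.16)) = 2(1 − Φ(0.5003)) ≈ 0.6169

By the reflection principle for standard BM, P(τ_b ≤ t) = 2 · P(B_t ≥ b). Since B_t ~ N(0, t), P(B_t ≥ 2.19) = 1 − Φ(2.19/√t) = 1 − Φ(2.19/√19.16) = 1 − Φ(0.5003) ≈ 0.30843. Doubling: P(τ_{2.19} ≤ 19.16) ≈ 2 · 0.30843 = 0.61686 ≈ 0.6169.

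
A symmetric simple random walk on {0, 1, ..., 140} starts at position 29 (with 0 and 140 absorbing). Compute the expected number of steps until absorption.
E[τ | X_0 = 29] = 3219

Let v_k = E[τ | X_0 = k]. Boundary: v_0 = v_140 = 0. Recurrence: v_k = 1 + (v_{k-1} + v_{k+1})/2 for 1 ≤ k ≤ 139. The particular solution to v_k − (v_{k-1} + v_{k+1})/2 = 1 is v_k = −k^2. Adding homogeneous solution A + B k and matching boundaries gives v_k = k (140 − k). Substituting k = 29: v_29 = 29 · 111 = 3219.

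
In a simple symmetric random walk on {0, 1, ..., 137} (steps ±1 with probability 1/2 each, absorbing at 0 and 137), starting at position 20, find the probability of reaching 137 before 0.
P(hit 137 before 0) = 20/137

Let u_k = P(hit 137 before 0 | start at k). Then u_0 = 0, u_137 = 1, and u_k = u_{k-1}/2 + u_{k+1}/2 for 1 ≤ k ≤ 136. This harmonic recurrence is solved by u_k = k/137, giving u_20 = 20/137.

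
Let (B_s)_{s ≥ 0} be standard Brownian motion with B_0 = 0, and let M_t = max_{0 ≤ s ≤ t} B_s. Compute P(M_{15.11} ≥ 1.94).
P(M_{15.11} ≥ 1.94) = 2·P(B_{15.11} ≥ 1.94) = 2(1 − Φ(1.94/√15.11)) ≈ 0.6177

By the reflection principle for Brownian motion, P(M_t ≥ a) = 2 · P(B_t ≥ a) for a ≥ 0. Since B_t ~ N(0, t), P(B_t ≥ 1.94) = 1 − Φ(1.94/√t) = 1 − Φ(1.94/√15.11) = 1 − Φ(0.4991). So
  P(M_{15.11} ≥ 1.94) = 2(1 − Φ(0.4991)) ≈ 0.6177.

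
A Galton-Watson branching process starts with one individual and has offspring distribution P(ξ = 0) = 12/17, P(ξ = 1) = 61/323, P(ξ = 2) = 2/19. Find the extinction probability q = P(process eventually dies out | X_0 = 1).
q = 1

Mean offspring μ = 0·12/17 + 1·61/323 + 2·2/19 = 129/323 ≤ 1. For μ ≤ 1 with offspring not concentrated at 1, the Galton-Watson process goes extinct almost surely, so q = 1.
(Algebraic check: The pgf is f(s) = 12/17 + 61/323·s + 2/19·s². The extinction probability q is the smallest fixed point of f in [0, 1]. Setting s = f(s):
  2/19·s² + (61/323 − 1)·s + 12/17 = 0
  2/19·s² − (12/17 + 2/19)·s + 12/17 = 0
which factors as (s − 1)·(2/19·s − 12/17) = 0, giving roots s = 1 and s = (12/17)/(2/19) = 114/17. Since 114/17 ≥ 1, the smallest root in [0, 1] is s = 1.)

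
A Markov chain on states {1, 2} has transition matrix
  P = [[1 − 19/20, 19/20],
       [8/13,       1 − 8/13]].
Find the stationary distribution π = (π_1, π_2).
π_1 = 160/407, π_2 = 247/407

Solve πP = π with π_1 + π_2 = 1. From πP = π: π_1 · (1 − 19/20) + π_2 · 8/13 = π_1 ⇒ π_2 · 8/13 = π_1 · 19/20 ⇒ π_2/π_1 = (19/20)/(8/13) = 247/160. Together with π_1 + π_2 = 1:
  π_1 = (8/13)/(19/20 + 8/13) = (8/13)/(407/260) = 160/407,
  π_2 = (19/20)/(19/20 + 8/13) = (19/20)/(407/260) = 247/407.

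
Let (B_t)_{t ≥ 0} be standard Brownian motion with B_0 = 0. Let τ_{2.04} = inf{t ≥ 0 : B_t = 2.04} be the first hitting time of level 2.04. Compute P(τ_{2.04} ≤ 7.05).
P(τ_{2.04} ≤ 7.05) = 2(1 − Φ(2.04/√7.05)) = 2(1 − Φ(0.7683)) ≈ 0.4423

By the reflection principle for standard BM, P(τ_b ≤ t) = 2 · P(B_t ≥ b). Since B_t ~ N(0, t), P(B_t ≥ 2.04) = 1 − Φ(2.04/√t) = 1 − Φ(2.04/√7.05) = 1 − Φ(0.7683) ≈ 0.22115. Doubling: P(τ_{2.04} ≤ 7.05) ≈ 2 · 0.22115 = 0.44230 ≈ 0.4423.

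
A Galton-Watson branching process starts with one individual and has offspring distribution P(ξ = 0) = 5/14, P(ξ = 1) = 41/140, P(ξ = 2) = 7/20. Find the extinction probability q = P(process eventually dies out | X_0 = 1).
q = 1

Mean offspring μ = 0·5/14 + 1·41/140 + 2·7/20 = 139/140 ≤ 1. For μ ≤ 1 with offspring not concentrated at 1, the Galton-Watson process goes extinct almost surely, so q = 1.
(Algebraic check: The pgf is f(s) = 5/14 + 41/140·s + 7/20·s². The extinction probability q is the smallest fixed point of f in [0, 1]. Setting s = f(s):
  7/20·s² + (41/140 − 1)·s + 5/14 = 0
  7/20·s² − (5/14 + 7/20)·s + 5/14 = 0
which factors as (s − 1)·(7/20·s − 5/14) = 0, giving roots s = 1 and s = (5/14)/(7/20) = 50/49. Since 50/49 ≥ 1, the smallest root in [0, 1] is s = 1.)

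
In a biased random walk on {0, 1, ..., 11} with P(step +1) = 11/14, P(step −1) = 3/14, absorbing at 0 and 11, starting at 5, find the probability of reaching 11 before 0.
P(hit 11 before 0) = (1 − (3/11)^5) / (1 − (3/11)^11) = 35610147661/35663936683

Let u_k denote P(reach 11 before 0 | start at k). Boundary: u_0 = 0, u_11 = 1. Recurrence: u_k = 11/14·u_{k+1} + 3/14·u_{k-1} for 1 ≤ k ≤ 10. Try u_k = A + B·r^k with r = q/p = (3/14)/(11/14) = 3/11. Substitution satisfies the recurrence; boundary conditions give:
  u_k = (1 − r^k) / (1 − r^N) = (1 − (3/11)^5) / (1 − (3/11)^11) = 35610147661/35663936683.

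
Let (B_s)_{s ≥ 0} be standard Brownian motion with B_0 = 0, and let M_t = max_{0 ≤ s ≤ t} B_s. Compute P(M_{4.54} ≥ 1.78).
P(M_{4.54} ≥ 1.78) = 2·P(B_{4.54} ≥ 1.78) = 2(1 − Φ(1.78/√4.54)) ≈ 0.4035

By the reflection principle for Brownian motion, P(M_t ≥ a) = 2 · P(B_t ≥ a) for a ≥ 0. Since B_t ~ N(0, t), P(B_t ≥ 1.78) = 1 − Φ(1.78/√t) = 1 − Φ(1.78/√4.54) = 1 − Φ(0.8354). So
  P(M_{4.54} ≥ 1.78) = 2(1 − Φ(0.8354)) ≈ 0.4035.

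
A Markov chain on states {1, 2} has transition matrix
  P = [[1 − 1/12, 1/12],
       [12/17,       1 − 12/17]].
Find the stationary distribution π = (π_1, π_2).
π_1 = 144/161, π_2 = 17/161

Solve πP = π with π_1 + π_2 = 1. From πP = π: π_1 · (1 − 1/12) + π_2 · 12/17 = π_1 ⇒ π_2 · 12/17 = π_1 · 1/12 ⇒ π_2/π_1 = (1/12)/(12/17) = 17/144. Together with π_1 + π_2 = 1:
  π_1 = (12/17)/(1/12 + 12/17) = (12/17)/(161/204) = 144/161,
  π_2 = (1/12)/(1/12 + 12/17) = (1/12)/(161/204) = 17/161.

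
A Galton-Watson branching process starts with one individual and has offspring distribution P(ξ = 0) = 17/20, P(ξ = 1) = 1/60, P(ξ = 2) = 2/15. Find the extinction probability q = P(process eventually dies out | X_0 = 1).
q = 1

Mean offspring μ = 0·17/20 + 1·1/60 + 2·2/15 = 17/60 ≤ 1. For μ ≤ 1 with offspring not concentrated at 1, the Galton-Watson process goes extinct almost surely, so q = 1.
(Algebraic check: The pgf is f(s) = 17/20 + 1/60·s + 2/15·s². The extinction probability q is the smallest fixed point of f in [0, 1]. Setting s = f(s):
  2/15·s² + (1/60 − 1)·s + 17/20 = 0
  2/15·s² − (17/20 + 2/15)·s + 17/20 = 0
which factors as (s − 1)·(2/15·s − 17/20) = 0, giving roots s = 1 and s = (17/20)/(2/15) = 51/8. Since 51/8 ≥ 1, the smallest root in [0, 1] is s = 1.)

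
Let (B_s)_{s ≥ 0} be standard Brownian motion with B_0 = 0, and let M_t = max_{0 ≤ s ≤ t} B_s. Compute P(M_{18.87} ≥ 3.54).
P(M_{18.87} ≥ 3.54) = 2·P(B_{18.87} ≥ 3.54) = 2(1 − Φ(3.54/√18.87)) ≈ 0.4151

By the reflection principle for Brownian motion, P(M_t ≥ a) = 2 · P(B_t ≥ a) for a ≥ 0. Since B_t ~ N(0, t), P(B_t ≥ 3.54) = 1 − Φ(3.54/√t) = 1 − Φ(3.54/√18.87) = 1 − Φ(0.8149). So
  P(M_{18.87} ≥ 3.54) = 2(1 − Φ(0.8149)) ≈ 0.4151.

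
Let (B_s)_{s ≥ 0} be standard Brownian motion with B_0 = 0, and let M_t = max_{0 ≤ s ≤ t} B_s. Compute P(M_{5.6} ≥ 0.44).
P(M_{5.6} ≥ 0.44) = 2·P(B_{5.6} ≥ 0.44) = 2(1 − Φ(0.44/√5.6)) ≈ 0.8525

By the reflection principle for Brownian motion, P(M_t ≥ a) = 2 · P(B_t ≥ a) for a ≥ 0. Since B_t ~ N(0, t), P(B_t ≥ 0.44) = 1 − Φ(0.44/√t) = 1 − Φ(0.44/√5.6) = 1 − Φ(0.1859). So
  P(M_{5.6} ≥ 0.44) = 2(1 − Φ(0.1859)) ≈ 0.8525.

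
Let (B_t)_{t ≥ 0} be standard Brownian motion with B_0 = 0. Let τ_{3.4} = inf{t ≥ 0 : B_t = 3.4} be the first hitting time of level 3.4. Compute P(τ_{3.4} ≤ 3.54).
P(τ_{3.4} ≤ 3.54) = 2(1 − Φ(3.4/√3.54)) = 2(1 − Φ(1.8071)) ≈ 0.0707

By the reflection principle for standard BM, P(τ_b ≤ t) = 2 · P(B_t ≥ b). Since B_t ~ N(0, t), P(B_t ≥ 3.4) = 1 − Φ(3.4/√t) = 1 − Φ(3.4/√3.54) = 1 − Φ(1.8071) ≈ 0.03537. Doubling: P(τ_{3.4} ≤ 3.54) ≈ 2 · 0.03537 = 0.07074 ≈ 0.0707.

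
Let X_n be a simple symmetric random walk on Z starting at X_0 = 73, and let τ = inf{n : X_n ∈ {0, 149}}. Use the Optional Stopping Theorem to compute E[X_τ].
E[X_τ] = 73

X_n is a martingale and τ is a bounded-mean stopping time (indeed τ is finite a.s. with bounded expectation since the walk is in a bounded region). By the OST, E[X_τ] = E[X_0] = 73. Equivalently: E[X_τ] = 149 · P(hit 149 first) + 0 · P(hit 0 first) = 149 · (73/149) = 73.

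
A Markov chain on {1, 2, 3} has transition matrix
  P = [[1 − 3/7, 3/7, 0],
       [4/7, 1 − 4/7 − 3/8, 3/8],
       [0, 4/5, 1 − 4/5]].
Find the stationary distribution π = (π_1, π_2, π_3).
π = (128/269, 96/269, 45/269)

This is a birth-death chain on three states, which satisfies detailed balance: π_1 · P_{12} = π_2 · P_{21} and π_2 · P_{23} = π_3 · P_{32}.
From π_1 · 3/7 = π_2 · 4/7: π_2/π_1 = (3/7)/(4/7) = 3/4.
From π_2 · 3/8 = π_3 · 4/5: π_3/π_2 = (3/8)/(4/5) = 15/32.
Take π_1 proportional to 1; then unnormalized π = (1, 3/4, 45/128). Normalize by dividing by the sum 269/128:
  π = (128/269, 96/269, 45/269).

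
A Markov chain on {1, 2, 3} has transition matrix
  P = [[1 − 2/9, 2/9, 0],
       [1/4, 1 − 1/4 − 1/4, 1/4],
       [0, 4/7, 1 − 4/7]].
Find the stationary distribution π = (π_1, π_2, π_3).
π = (18/41, 16/41, 7/41)

This is a birth-death chain on three states, which satisfies detailed balance: π_1 · P_{12} = π_2 · P_{21} and π_2 · P_{23} = π_3 · P_{32}.
From π_1 · 2/9 = π_2 · 1/4: π_2/π_1 = (2/9)/(1/4) = 8/9.
From π_2 · 1/4 = π_3 · 4/7: π_3/π_2 = (1/4)/(4/7) = 7/16.
Take π_1 proportional to 1; then unnormalized π = (1, 8/9, 7/18). Normalize by dividing by the sum 41/18:
  π = (18/41, 16/41, 7/41).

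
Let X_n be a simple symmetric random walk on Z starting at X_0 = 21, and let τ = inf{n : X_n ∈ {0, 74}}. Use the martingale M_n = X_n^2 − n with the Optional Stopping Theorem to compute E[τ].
E[τ] = 1113

M_n = X_n^2 − n is a martingale (since E[X_{n+1}^2 | F_n] = X_n^2 + 1). By OST (τ has finite mean in a bounded region), E[M_τ] = E[M_0] = X_0^2 − 0 = 21^2 = 441. Also E[M_τ] = E[X_τ^2] − E[τ]. The walk exits at 0 or 74, with P(hit 74 first) = 21/74, so E[X_τ^2] = 74^2 · 21/74 + 0 = 1554. Thus E[τ] = E[X_τ^2] − E[M_τ] = 1554 − 441 = 1113 = 21(74 − 21) = 1113.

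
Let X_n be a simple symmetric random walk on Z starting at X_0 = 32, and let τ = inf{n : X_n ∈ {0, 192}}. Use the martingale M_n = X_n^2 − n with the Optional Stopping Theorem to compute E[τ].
E[τ] = 5120

M_n = X_n^2 − n is a martingale (since E[X_{n+1}^2 | F_n] = X_n^2 + 1). By OST (τ has finite mean in a bounded region), E[M_τ] = E[M_0] = X_0^2 − 0 = 32^2 = 1024. Also E[M_τ] = E[X_τ^2] − E[τ]. The walk exits at 0 or 192, with P(hit 192 first) = 32/192, so E[X_τ^2] = 192^2 · 32/192 + 0 = 6144. Thus E[τ] = E[X_τ^2] − E[M_τ] = 6144 − 1024 = 5120 = 32(192 − 32) = 5120.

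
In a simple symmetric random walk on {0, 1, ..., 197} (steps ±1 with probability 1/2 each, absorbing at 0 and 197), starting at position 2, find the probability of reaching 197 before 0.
P(hit 197 before 0) = 2/197

Let u_k = P(hit 197 before 0 | start at k). Then u_0 = 0, u_197 = 1, and u_k = u_{k-1}/2 + u_{k+1}/2 for 1 ≤ k ≤ 196. This harmonic recurrence is solved by u_k = k/197, giving u_2 = 2/197.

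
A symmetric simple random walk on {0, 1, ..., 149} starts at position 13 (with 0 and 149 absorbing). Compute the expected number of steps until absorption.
E[τ | X_0 = 13] = 1768

Let v_k = E[τ | X_0 = k]. Boundary: v_0 = v_149 = 0. Recurrence: v_k = 1 + (v_{k-1} + v_{k+1})/2 for 1 ≤ k ≤ 148. The particular solution to v_k − (v_{k-1} + v_{k+1})/2 = 1 is v_k = −k^2. Adding homogeneous solution A + B k and matching boundaries gives v_k = k (149 − k). Substituting k = 13: v_13 = 13 · 136 = 1768.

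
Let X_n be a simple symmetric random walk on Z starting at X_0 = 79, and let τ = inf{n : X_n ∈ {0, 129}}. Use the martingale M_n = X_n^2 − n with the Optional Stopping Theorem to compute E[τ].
E[τ] = 3950

M_n = X_n^2 − n is a martingale (since E[X_{n+1}^2 | F_n] = X_n^2 + 1). By OST (τ has finite mean in a bounded region), E[M_τ] = E[M_0] = X_0^2 − 0 = 79^2 = 6241. Also E[M_τ] = E[X_τ^2] − E[τ]. The walk exits at 0 or 129, with P(hit 129 first) = 79/129, so E[X_τ^2] = 129^2 · 79/129 + 0 = 10191. Thus E[τ] = E[X_τ^2] − E[M_τ] = 10191 − 6241 = 3950 = 79(129 − 79) = 3950.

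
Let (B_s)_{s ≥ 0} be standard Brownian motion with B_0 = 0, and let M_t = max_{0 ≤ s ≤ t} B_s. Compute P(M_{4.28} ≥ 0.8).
P(M_{4.28} ≥ 0.8) = 2·P(B_{4.28} ≥ 0.8) = 2(1 − Φ(0.8/√4.28)) ≈ 0.6990

By the reflection principle for Brownian motion, P(M_t ≥ a) = 2 · P(B_t ≥ a) for a ≥ 0. Since B_t ~ N(0, t), P(B_t ≥ 0.8) = 1 − Φ(0.8/√t) = 1 − Φ(0.8/√4.28) = 1 − Φ(0.3867). So
  P(M_{4.28} ≥ 0.8) = 2(1 − Φ(0.3867)) ≈ 0.6990.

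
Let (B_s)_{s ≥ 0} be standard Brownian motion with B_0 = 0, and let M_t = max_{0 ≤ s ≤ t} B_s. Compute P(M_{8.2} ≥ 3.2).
P(M_{8.2} ≥ 3.2) = 2·P(B_{8.2} ≥ 3.2) = 2(1 − Φ(3.2/√8.2)) ≈ 0.2638

By the reflection principle for Brownian motion, P(M_t ≥ a) = 2 · P(B_t ≥ a) for a ≥ 0. Since B_t ~ N(0, t), P(B_t ≥ 3.2) = 1 − Φ(3.2/√t) = 1 − Φ(3.2/√8.2) = 1 − Φ(1.1175). So
  P(M_{8.2} ≥ 3.2) = 2(1 − Φ(1.1175)) ≈ 0.2638.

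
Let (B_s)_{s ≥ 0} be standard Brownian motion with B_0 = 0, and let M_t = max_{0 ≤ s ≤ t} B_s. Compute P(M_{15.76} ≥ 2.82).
P(M_{15.76} ≥ 2.82) = 2·P(B_{15.76} ≥ 2.82) = 2(1 − Φ(2.82/√15.76)) ≈ 0.4775

By the reflection principle for Brownian motion, P(M_t ≥ a) = 2 · P(B_t ≥ a) for a ≥ 0. Since B_t ~ N(0, t), P(B_t ≥ 2.82) = 1 − Φ(2.82/√t) = 1 − Φ(2.82/√15.76) = 1 − Φ(0.7103). So
  P(M_{15.76} ≥ 2.82) = 2(1 − Φ(0.7103)) ≈ 0.4775.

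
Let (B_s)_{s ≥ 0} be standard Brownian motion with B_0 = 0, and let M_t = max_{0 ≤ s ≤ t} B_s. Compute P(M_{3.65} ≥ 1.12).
P(M_{3.65} ≥ 1.12) = 2·P(B_{3.65} ≥ 1.12) = 2(1 − Φ(1.12/√3.65)) ≈ 0.5577

By the reflection principle for Brownian motion, P(M_t ≥ a) = 2 · P(B_t ≥ a) for a ≥ 0. Since B_t ~ N(0, t), P(B_t ≥ 1.12) = 1 − Φ(1.12/√t) = 1 − Φ(1.12/√3.65) = 1 − Φ(0.5862). So
  P(M_{3.65} ≥ 1.12) = 2(1 − Φ(0.5862)) ≈ 0.5577.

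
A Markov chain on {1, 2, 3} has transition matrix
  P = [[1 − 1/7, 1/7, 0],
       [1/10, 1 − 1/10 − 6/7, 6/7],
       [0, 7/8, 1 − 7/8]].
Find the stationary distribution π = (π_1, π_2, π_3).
π = (343/1313, 490/1313, 480/1313)

This is a birth-death chain on three states, which satisfies detailed balance: π_1 · P_{12} = π_2 · P_{21} and π_2 · P_{23} = π_3 · P_{32}.
From π_1 · 1/7 = π_2 · 1/10: π_2/π_1 = (1/7)/(1/10) = 10/7.
From π_2 · 6/7 = π_3 · 7/8: π_3/π_2 = (6/7)/(7/8) = 48/49.
Take π_1 proportional to 1; then unnormalized π = (1, 10/7, 480/343). Normalize by dividing by the sum 1313/343:
  π = (343/1313, 490/1313, 480/1313).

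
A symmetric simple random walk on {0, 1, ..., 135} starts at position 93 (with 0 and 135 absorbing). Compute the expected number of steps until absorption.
E[τ | X_0 = 93] = 3906

Let v_k = E[τ | X_0 = k]. Boundary: v_0 = v_135 = 0. Recurrence: v_k = 1 + (v_{k-1} + v_{k+1})/2 for 1 ≤ k ≤ 134. The particular solution to v_k − (v_{k-1} + v_{k+1})/2 = 1 is v_k = −k^2. Adding homogeneous solution A + B k and matching boundaries gives v_k = k (135 − k). Substituting k = 93: v_93 = 93 · 42 = 3906.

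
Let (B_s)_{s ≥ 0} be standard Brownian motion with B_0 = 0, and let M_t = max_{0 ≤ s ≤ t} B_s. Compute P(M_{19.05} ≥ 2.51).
P(M_{19.05} ≥ 2.51) = 2·P(B_{19.05} ≥ 2.51) = 2(1 − Φ(2.51/√19.05)) ≈ 0.5652

By the reflection principle for Brownian motion, P(M_t ≥ a) = 2 · P(B_t ≥ a) for a ≥ 0. Since B_t ~ N(0, t), P(B_t ≥ 2.51) = 1 − Φ(2.51/√t) = 1 − Φ(2.51/√19.05) = 1 − Φ(0.5751). So
  P(M_{19.05} ≥ 2.51) = 2(1 − Φ(0.5751)) ≈ 0.5652.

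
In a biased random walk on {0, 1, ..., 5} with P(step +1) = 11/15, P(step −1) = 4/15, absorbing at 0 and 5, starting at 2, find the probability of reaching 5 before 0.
P(hit 5 before 0) = (1 − (4/11)^2) / (1 − (4/11)^5) = 19965/22861

Let u_k denote P(reach 5 before 0 | start at k). Boundary: u_0 = 0, u_5 = 1. Recurrence: u_k = 11/15·u_{k+1} + 4/15·u_{k-1} for 1 ≤ k ≤ 4. Try u_k = A + B·r^k with r = q/p = (4/15)/(11/15) = 4/11. Substitution satisfies the recurrence; boundary conditions give:
  u_k = (1 − r^k) / (1 − r^N) = (1 − (4/11)^2) / (1 − (4/11)^5) = 19965/22861.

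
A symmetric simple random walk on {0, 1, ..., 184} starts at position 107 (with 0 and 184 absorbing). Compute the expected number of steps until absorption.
E[τ | X_0 = 107] = 8239

Let v_k = E[τ | X_0 = k]. Boundary: v_0 = v_184 = 0. Recurrence: v_k = 1 + (v_{k-1} + v_{k+1})/2 for 1 ≤ k ≤ 183. The particular solution to v_k − (v_{k-1} + v_{k+1})/2 = 1 is v_k = −k^2. Adding homogeneous solution A + B k and matching boundaries gives v_k = k (184 − k). Substituting k = 107: v_107 = 107 · 77 = 8239.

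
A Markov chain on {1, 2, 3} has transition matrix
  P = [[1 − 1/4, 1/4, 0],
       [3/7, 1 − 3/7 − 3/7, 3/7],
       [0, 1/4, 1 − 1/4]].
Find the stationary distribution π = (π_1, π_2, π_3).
π = (12/31, 7/31, 12/31)

This is a birth-death chain on three states, which satisfies detailed balance: π_1 · P_{12} = π_2 · P_{21} and π_2 · P_{23} = π_3 · P_{32}.
From π_1 · 1/4 = π_2 · 3/7: π_2/π_1 = (1/4)/(3/7) = 7/12.
From π_2 · 3/7 = π_3 · 1/4: π_3/π_2 = (3/7)/(1/4) = 12/7.
Take π_1 proportional to 1; then unnormalized π = (1, 7/12, 1). Normalize by dividing by the sum 31/12:
  π = (12/31, 7/31, 12/31).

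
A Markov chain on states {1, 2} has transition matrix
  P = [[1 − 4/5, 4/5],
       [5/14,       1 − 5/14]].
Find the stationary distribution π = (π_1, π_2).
π_1 = 25/81, π_2 = 56/81

Solve πP = π with π_1 + π_2 = 1. From πP = π: π_1 · (1 − 4/5) + π_2 · 5/14 = π_1 ⇒ π_2 · 5/14 = π_1 · 4/5 ⇒ π_2/π_1 = (4/5)/(5/14) = 56/25. Together with π_1 + π_2 = 1:
  π_1 = (5/14)/(4/5 + 5/14) = (5/14)/(81/70) = 25/81,
  π_2 = (4/5)/(4/5 + 5/14) = (4/5)/(81/70) = 56/81.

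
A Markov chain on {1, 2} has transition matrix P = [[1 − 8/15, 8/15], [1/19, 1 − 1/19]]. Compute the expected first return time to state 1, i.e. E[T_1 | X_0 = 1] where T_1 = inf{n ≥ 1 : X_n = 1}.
E[T_1 | X_0 = 1] = 1/π_1 = 167/15

For an irreducible recurrent Markov chain with stationary distribution π, E[T_i | X_0 = i] = 1/π_i (Kac's formula). Here π_1 = (1/19)/(8/15 + 1/19) = (1/19)/(167/285) = 15/167, so E[T_1 | X_0 = 1] = 1/π_1 = (8/15 + 1/19)/(1/19) = (167/285)/(1/19) = 167/15.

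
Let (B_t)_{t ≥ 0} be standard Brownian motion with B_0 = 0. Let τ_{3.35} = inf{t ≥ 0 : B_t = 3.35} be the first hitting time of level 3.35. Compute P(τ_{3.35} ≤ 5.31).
P(τ_{3.35} ≤ 5.31) = 2(1 − Φ(3.35/√5.31)) = 2(1 − Φ(1.4538)) ≈ 0.1460

By the reflection principle for standard BM, P(τ_b ≤ t) = 2 · P(B_t ≥ b). Since B_t ~ N(0, t), P(B_t ≥ 3.35) = 1 − Φ(3.35/√t) = 1 − Φ(3.35/√5.31) = 1 − Φ(1.4538) ≈ 0.07300. Doubling: P(τ_{3.35} ≤ 5.31) ≈ 2 · 0.07300 = 0.14600 ≈ 0.1460.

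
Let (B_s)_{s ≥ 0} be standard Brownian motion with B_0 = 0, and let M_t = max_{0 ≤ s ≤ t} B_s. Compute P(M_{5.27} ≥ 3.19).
P(M_{5.27} ≥ 3.19) = 2·P(B_{5.27} ≥ 3.19) = 2(1 − Φ(3.19/√5.27)) ≈ 0.1647

By the reflection principle for Brownian motion, P(M_t ≥ a) = 2 · P(B_t ≥ a) for a ≥ 0. Since B_t ~ N(0, t), P(B_t ≥ 3.19) = 1 − Φ(3.19/√t) = 1 − Φ(3.19/√5.27) = 1 − Φ(1.3896). So
  P(M_{5.27} ≥ 3.19) = 2(1 − Φ(1.3896)) ≈ 0.1647.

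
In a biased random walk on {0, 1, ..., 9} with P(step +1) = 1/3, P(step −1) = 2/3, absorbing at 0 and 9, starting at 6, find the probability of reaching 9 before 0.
P(hit 9 before 0) = (1 − (2)^6) / (1 − (2)^9) = 9/73

Let u_k denote P(reach 9 before 0 | start at k). Boundary: u_0 = 0, u_9 = 1. Recurrence: u_k = 1/3·u_{k+1} + 2/3·u_{k-1} for 1 ≤ k ≤ 8. Try u_k = A + B·r^k with r = q/p = (2/3)/(1/3) = 2. Substitution satisfies the recurrence; boundary conditions give:
  u_k = (1 − r^k) / (1 − r^N) = (1 − (2)^6) / (1 − (2)^9) = 9/73.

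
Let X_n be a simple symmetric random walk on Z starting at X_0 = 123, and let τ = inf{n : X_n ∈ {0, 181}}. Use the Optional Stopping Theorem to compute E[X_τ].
E[X_τ] = 123

X_n is a martingale and τ is a bounded-mean stopping time (indeed τ is finite a.s. with bounded expectation since the walk is in a bounded region). By the OST, E[X_τ] = E[X_0] = 123. Equivalently: E[X_τ] = 181 · P(hit 181 first) + 0 · P(hit 0 first) = 181 · (123/181) = 123.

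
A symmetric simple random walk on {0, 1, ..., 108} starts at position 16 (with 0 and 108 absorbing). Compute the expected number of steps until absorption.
E[τ | X_0 = 16] = 1472

Let v_k = E[τ | X_0 = k]. Boundary: v_0 = v_108 = 0. Recurrence: v_k = 1 + (v_{k-1} + v_{k+1})/2 for 1 ≤ k ≤ 107. The particular solution to v_k − (v_{k-1} + v_{k+1})/2 = 1 is v_k = −k^2. Adding homogeneous solution A + B k and matching boundaries gives v_k = k (108 − k). Substituting k = 16: v_16 = 16 · 92 = 1472.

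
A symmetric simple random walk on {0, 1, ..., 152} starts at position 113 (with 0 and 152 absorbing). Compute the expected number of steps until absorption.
E[τ | X_0 = 113] = 4407

Let v_k = E[τ | X_0 = k]. Boundary: v_0 = v_152 = 0. Recurrence: v_k = 1 + (v_{k-1} + v_{k+1})/2 for 1 ≤ k ≤ 151. The particular solution to v_k − (v_{k-1} + v_{k+1})/2 = 1 is v_k = −k^2. Adding homogeneous solution A + B k and matching boundaries gives v_k = k (152 − k). Substituting k = 113: v_113 = 113 · 39 = 4407.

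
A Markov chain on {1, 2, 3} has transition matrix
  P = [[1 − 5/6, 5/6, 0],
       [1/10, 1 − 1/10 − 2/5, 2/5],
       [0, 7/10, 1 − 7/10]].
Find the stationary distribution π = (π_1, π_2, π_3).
π = (21/296, 175/296, 25/74)

This is a birth-death chain on three states, which satisfies detailed balance: π_1 · P_{12} = π_2 · P_{21} and π_2 · P_{23} = π_3 · P_{32}.
From π_1 · 5/6 = π_2 · 1/10: π_2/π_1 = (5/6)/(1/10) = 25/3.
From π_2 · 2/5 = π_3 · 7/10: π_3/π_2 = (2/5)/(7/10) = 4/7.
Take π_1 proportional to 1; then unnormalized π = (1, 25/3, 100/21). Normalize by dividing by the sum 296/21:
  π = (21/296, 175/296, 25/74).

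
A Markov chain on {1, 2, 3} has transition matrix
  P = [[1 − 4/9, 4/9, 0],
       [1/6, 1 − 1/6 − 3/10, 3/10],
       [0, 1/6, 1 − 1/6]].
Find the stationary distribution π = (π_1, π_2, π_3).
π = (15/127, 40/127, 72/127)

This is a birth-death chain on three states, which satisfies detailed balance: π_1 · P_{12} = π_2 · P_{21} and π_2 · P_{23} = π_3 · P_{32}.
From π_1 · 4/9 = π_2 · 1/6: π_2/π_1 = (4/9)/(1/6) = 8/3.
From π_2 · 3/10 = π_3 · 1/6: π_3/π_2 = (3/10)/(1/6) = 9/5.
Take π_1 proportional to 1; then unnormalized π = (1, 8/3, 24/5). Normalize by dividing by the sum 127/15:
  π = (15/127, 40/127, 72/127).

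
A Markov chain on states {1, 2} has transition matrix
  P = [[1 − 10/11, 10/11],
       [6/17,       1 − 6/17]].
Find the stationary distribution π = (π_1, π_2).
π_1 = 33/118, π_2 = 85/118

Solve πP = π with π_1 + π_2 = 1. From πP = π: π_1 · (1 − 10/11) + π_2 · 6/17 = π_1 ⇒ π_2 · 6/17 = π_1 · 10/11 ⇒ π_2/π_1 = (10/11)/(6/17) = 85/33. Together with π_1 + π_2 = 1:
  π_1 = (6/17)/(10/11 + 6/17) = (6/17)/(236/187) = 33/118,
  π_2 = (10/11)/(10/11 + 6/17) = (10/11)/(236/187) = 85/118.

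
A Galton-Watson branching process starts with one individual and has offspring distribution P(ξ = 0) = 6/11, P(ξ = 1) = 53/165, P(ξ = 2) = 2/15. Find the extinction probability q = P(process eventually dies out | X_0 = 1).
q = 1

Mean offspring μ = 0·6/11 + 1·53/165 + 2·2/15 = 97/165 ≤ 1. For μ ≤ 1 with offspring not concentrated at 1, the Galton-Watson process goes extinct almost surely, so q = 1.
(Algebraic check: The pgf is f(s) = 6/11 + 53/165·s + 2/15·s². The extinction probability q is the smallest fixed point of f in [0, 1]. Setting s = f(s):
  2/15·s² + (53/165 − 1)·s + 6/11 = 0
  2/15·s² − (6/11 + 2/15)·s + 6/11 = 0
which factors as (s − 1)·(2/15·s − 6/11) = 0, giving roots s = 1 and s = (6/11)/(2/15) = 45/11. Since 45/11 ≥ 1, the smallest root in [0, 1] is s = 1.)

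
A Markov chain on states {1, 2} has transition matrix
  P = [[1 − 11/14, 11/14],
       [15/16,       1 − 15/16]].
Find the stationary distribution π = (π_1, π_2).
π_1 = 105/193, π_2 = 88/193

Solve πP = π with π_1 + π_2 = 1. From πP = π: π_1 · (1 − 11/14) + π_2 · 15/16 = π_1 ⇒ π_2 · 15/16 = π_1 · 11/14 ⇒ π_2/π_1 = (11/14)/(15/16) = 88/105. Together with π_1 + π_2 = 1:
  π_1 = (15/16)/(11/14 + 15/16) = (15/16)/(193/112) = 105/193,
  π_2 = (11/14)/(11/14 + 15/16) = (11/14)/(193/112) = 88/193.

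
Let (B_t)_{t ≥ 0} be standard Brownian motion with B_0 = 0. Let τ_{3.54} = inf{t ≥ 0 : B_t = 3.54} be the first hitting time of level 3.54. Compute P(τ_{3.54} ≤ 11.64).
P(τ_{3.54} ≤ 11.64) = 2(1 − Φ(3.54/√11.64)) = 2(1 − Φ(1.0376)) ≈ 0.2995

By the reflection principle for standard BM, P(τ_b ≤ t) = 2 · P(B_t ≥ b). Since B_t ~ N(0, t), P(B_t ≥ 3.54) = 1 − Φ(3.54/√t) = 1 − Φ(3.54/√11.64) = 1 − Φ(1.0376) ≈ 0.14973. Doubling: P(τ_{3.54} ≤ 11.64) ≈ 2 · 0.14973 = 0.29946 ≈ 0.2995.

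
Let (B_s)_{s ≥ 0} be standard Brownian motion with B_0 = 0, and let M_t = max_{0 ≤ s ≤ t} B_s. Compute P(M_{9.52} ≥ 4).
P(M_{9.52} ≥ 4) = 2·P(B_{9.52} ≥ 4) = 2(1 − Φ(4/√9.52)) ≈ 0.1948

By the reflection principle for Brownian motion, P(M_t ≥ a) = 2 · P(B_t ≥ a) for a ≥ 0. Since B_t ~ N(0, t), P(B_t ≥ 4) = 1 − Φ(4/√t) = 1 − Φ(4/√9.52) = 1 − Φ(1.2964). So
  P(M_{9.52} ≥ 4) = 2(1 − Φ(1.2964)) ≈ 0.1948.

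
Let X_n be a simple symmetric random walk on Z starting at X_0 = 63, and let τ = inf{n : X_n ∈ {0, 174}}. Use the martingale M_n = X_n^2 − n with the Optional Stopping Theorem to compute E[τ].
E[τ] = 6993

M_n = X_n^2 − n is a martingale (since E[X_{n+1}^2 | F_n] = X_n^2 + 1). By OST (τ has finite mean in a bounded region), E[M_τ] = E[M_0] = X_0^2 − 0 = 63^2 = 3969. Also E[M_τ] = E[X_τ^2] − E[τ]. The walk exits at 0 or 174, with P(hit 174 first) = 63/174, so E[X_τ^2] = 174^2 · 63/174 + 0 = 10962. Thus E[τ] = E[X_τ^2] − E[M_τ] = 10962 − 3969 = 6993 = 63(174 − 63) = 6993.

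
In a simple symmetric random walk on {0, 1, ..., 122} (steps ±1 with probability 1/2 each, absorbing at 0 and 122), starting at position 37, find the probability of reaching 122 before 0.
P(hit 122 before 0) = 37/122

Let u_k = P(hit 122 before 0 | start at k). Then u_0 = 0, u_122 = 1, and u_k = u_{k-1}/2 + u_{k+1}/2 for 1 ≤ k ≤ 121. This harmonic recurrence is solved by u_k = k/122, giving u_37 = 37/122.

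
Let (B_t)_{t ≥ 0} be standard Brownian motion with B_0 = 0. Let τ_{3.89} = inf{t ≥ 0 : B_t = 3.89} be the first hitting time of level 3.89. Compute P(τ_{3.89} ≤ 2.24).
P(τ_{3.89} ≤ 2.24) = 2(1 − Φ(3.89/√2.24)) = 2(1 − Φ(2.5991)) ≈ 0.0093

By the reflection principle for standard BM, P(τ_b ≤ t) = 2 · P(B_t ≥ b). Since B_t ~ N(0, t), P(B_t ≥ 3.89) = 1 − Φ(3.89/√t) = 1 − Φ(3.89/√2.24) = 1 − Φ(2.5991) ≈ 0.00467. Doubling: P(τ_{3.89} ≤ 2.24) ≈ 2 · 0.00467 = 0.00934 ≈ 0.0093.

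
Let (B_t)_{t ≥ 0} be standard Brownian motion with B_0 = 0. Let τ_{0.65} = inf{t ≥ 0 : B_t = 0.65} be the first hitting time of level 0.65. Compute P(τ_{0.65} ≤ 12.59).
P(τ_{0.65} ≤ 12.59) = 2(1 − Φ(0.65/√12.59)) = 2(1 − Φ(0.1832)) ≈ 0.8546

By the reflection principle for standard BM, P(τ_b ≤ t) = 2 · P(B_t ≥ b). Since B_t ~ N(0, t), P(B_t ≥ 0.65) = 1 − Φ(0.65/√t) = 1 − Φ(0.65/√12.59) = 1 − Φ(0.1832) ≈ 0.42732. Doubling: P(τ_{0.65} ≤ 12.59) ≈ 2 · 0.42732 = 0.85464 ≈ 0.8546.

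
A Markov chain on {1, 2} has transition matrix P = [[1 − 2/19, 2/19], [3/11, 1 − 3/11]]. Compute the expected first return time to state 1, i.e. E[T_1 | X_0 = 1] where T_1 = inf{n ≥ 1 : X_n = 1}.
E[T_1 | X_0 = 1] = 1/π_1 = 79/57

For an irreducible recurrent Markov chain with stationary distribution π, E[T_i | X_0 = i] = 1/π_i (Kac's formula). Here π_1 = (3/11)/(2/19 + 3/11) = (3/11)/(79/209) = 57/79, so E[T_1 | X_0 = 1] = 1/π_1 = (2/19 + 3/11)/(3/11) = (79/209)/(3/11) = 79/57.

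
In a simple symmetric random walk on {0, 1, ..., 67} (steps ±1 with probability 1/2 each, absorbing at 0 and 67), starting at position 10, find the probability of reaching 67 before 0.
P(hit 67 before 0) = 10/67

Let u_k = P(hit 67 before 0 | start at k). Then u_0 = 0, u_67 = 1, and u_k = u_{k-1}/2 + u_{k+1}/2 for 1 ≤ k ≤ 66. This harmonic recurrence is solved by u_k = k/67, giving u_10 = 10/67.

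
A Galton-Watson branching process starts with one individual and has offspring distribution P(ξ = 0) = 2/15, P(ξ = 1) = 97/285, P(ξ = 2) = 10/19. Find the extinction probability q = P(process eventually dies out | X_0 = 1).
q = 19/75

The pgf is f(s) = 2/15 + 97/285·s + 10/19·s². The extinction probability q is the smallest fixed point of f in [0, 1]. Setting s = f(s):
  10/19·s² + (97/285 − 1)·s + 2/15 = 0
  10/19·s² − (2/15 + 10/19)·s + 2/15 = 0
which factors as (s − 1)·(10/19·s − 2/15) = 0, giving roots s = 1 and s = (2/15)/(10/19) = 19/75.
Mean offspring μ = 97/285 + 2·10/19 = 397/285 > 1 (supercritical), so q < 1. The extinction probability is the smaller root: q = (2/15)/(10/19) = 19/75.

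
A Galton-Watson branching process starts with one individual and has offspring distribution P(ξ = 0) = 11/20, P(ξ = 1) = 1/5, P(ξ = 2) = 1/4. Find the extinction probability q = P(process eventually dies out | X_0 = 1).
q = 1

Mean offspring μ = 0·11/20 + 1·1/5 + 2·1/4 = 7/10 ≤ 1. For μ ≤ 1 with offspring not concentrated at 1, the Galton-Watson process goes extinct almost surely, so q = 1.
(Algebraic check: The pgf is f(s) = 11/20 + 1/5·s + 1/4·s². The extinction probability q is the smallest fixed point of f in [0, 1]. Setting s = f(s):
  1/4·s² + (1/5 − 1)·s + 11/20 = 0
  1/4·s² − (11/20 + 1/4)·s + 11/20 = 0
which factors as (s − 1)·(1/4·s − 11/20) = 0, giving roots s = 1 and s = (11/20)/(1/4) = 11/5. Since 11/5 ≥ 1, the smallest root in [0, 1] is s = 1.)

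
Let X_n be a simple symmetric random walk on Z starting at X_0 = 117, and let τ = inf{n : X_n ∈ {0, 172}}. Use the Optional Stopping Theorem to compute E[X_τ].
E[X_τ] = 117

X_n is a martingale and τ is a bounded-mean stopping time (indeed τ is finite a.s. with bounded expectation since the walk is in a bounded region). By the OST, E[X_τ] = E[X_0] = 117. Equivalently: E[X_τ] = 172 · P(hit 172 first) + 0 · P(hit 0 first) = 172 · (117/172) = 117.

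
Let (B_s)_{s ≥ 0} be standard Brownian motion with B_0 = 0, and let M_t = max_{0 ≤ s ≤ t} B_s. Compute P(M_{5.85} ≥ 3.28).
P(M_{5.85} ≥ 3.28) = 2·P(B_{5.85} ≥ 3.28) = 2(1 − Φ(3.28/√5.85)) ≈ 0.1751

By the reflection principle for Brownian motion, P(M_t ≥ a) = 2 · P(B_t ≥ a) for a ≥ 0. Since B_t ~ N(0, t), P(B_t ≥ 3.28) = 1 − Φ(3.28/√t) = 1 − Φ(3.28/√5.85) = 1 − Φ(1.3561). So
  P(M_{5.85} ≥ 3.28) = 2(1 − Φ(1.3561)) ≈ 0.1751.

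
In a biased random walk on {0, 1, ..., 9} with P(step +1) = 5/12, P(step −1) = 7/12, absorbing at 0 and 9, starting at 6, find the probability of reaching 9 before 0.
P(hit 9 before 0) = (1 − (7/5)^6) / (1 − (7/5)^9) = 58500/176149

Let u_k denote P(reach 9 before 0 | start at k). Boundary: u_0 = 0, u_9 = 1. Recurrence: u_k = 5/12·u_{k+1} + 7/12·u_{k-1} for 1 ≤ k ≤ 8. Try u_k = A + B·r^k with r = q/p = (7/12)/(5/12) = 7/5. Substitution satisfies the recurrence; boundary conditions give:
  u_k = (1 − r^k) / (1 − r^N) = (1 − (7/5)^6) / (1 − (7/5)^9) = 58500/176149.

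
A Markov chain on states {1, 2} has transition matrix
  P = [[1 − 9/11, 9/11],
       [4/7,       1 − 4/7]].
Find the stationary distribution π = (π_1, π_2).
π_1 = 44/107, π_2 = 63/107

Solve πP = π with π_1 + π_2 = 1. From πP = π: π_1 · (1 − 9/11) + π_2 · 4/7 = π_1 ⇒ π_2 · 4/7 = π_1 · 9/11 ⇒ π_2/π_1 = (9/11)/(4/7) = 63/44. Together with π_1 + π_2 = 1:
  π_1 = (4/7)/(9/11 + 4/7) = (4/7)/(107/77) = 44/107,
  π_2 = (9/11)/(9/11 + 4/7) = (9/11)/(107/77) = 63/107.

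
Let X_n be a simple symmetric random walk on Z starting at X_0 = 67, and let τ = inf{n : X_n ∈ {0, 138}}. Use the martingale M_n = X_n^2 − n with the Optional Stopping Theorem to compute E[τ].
E[τ] = 4757

M_n = X_n^2 − n is a martingale (since E[X_{n+1}^2 | F_n] = X_n^2 + 1). By OST (τ has finite mean in a bounded region), E[M_τ] = E[M_0] = X_0^2 − 0 = 67^2 = 4489. Also E[M_τ] = E[X_τ^2] − E[τ]. The walk exits at 0 or 138, with P(hit 138 first) = 67/138, so E[X_τ^2] = 138^2 · 67/138 + 0 = 9246. Thus E[τ] = E[X_τ^2] − E[M_τ] = 9246 − 4489 = 4757 = 67(138 − 67) = 4757.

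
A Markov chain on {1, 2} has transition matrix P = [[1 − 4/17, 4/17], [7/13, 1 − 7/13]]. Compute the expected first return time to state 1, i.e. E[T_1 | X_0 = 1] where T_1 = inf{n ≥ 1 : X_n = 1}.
E[T_1 | X_0 = 1] = 1/π_1 = 171/119

For an irreducible recurrent Markov chain with stationary distribution π, E[T_i | X_0 = i] = 1/π_i (Kac's formula). Here π_1 = (7/13)/(4/17 + 7/13) = (7/13)/(171/221) = 119/171, so E[T_1 | X_0 = 1] = 1/π_1 = (4/17 + 7/13)/(7/13) = (171/221)/(7/13) = 171/119.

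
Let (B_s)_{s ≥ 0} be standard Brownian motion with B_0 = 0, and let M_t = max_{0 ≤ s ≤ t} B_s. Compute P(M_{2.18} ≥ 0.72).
P(M_{2.18} ≥ 0.72) = 2·P(B_{2.18} ≥ 0.72) = 2(1 − Φ(0.72/√2.18)) ≈ 0.6258

By the reflection principle for Brownian motion, P(M_t ≥ a) = 2 · P(B_t ≥ a) for a ≥ 0. Since B_t ~ N(0, t), P(B_t ≥ 0.72) = 1 − Φ(0.72/√t) = 1 − Φ(0.72/√2.18) = 1 − Φ(0.4876). So
  P(M_{2.18} ≥ 0.72) = 2(1 − Φ(0.4876)) ≈ 0.6258.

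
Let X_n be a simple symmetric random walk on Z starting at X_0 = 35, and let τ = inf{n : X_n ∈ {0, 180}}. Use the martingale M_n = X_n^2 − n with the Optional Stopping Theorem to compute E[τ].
E[τ] = 5075

M_n = X_n^2 − n is a martingale (since E[X_{n+1}^2 | F_n] = X_n^2 + 1). By OST (τ has finite mean in a bounded region), E[M_τ] = E[M_0] = X_0^2 − 0 = 35^2 = 1225. Also E[M_τ] = E[X_τ^2] − E[τ]. The walk exits at 0 or 180, with P(hit 180 first) = 35/180, so E[X_τ^2] = 180^2 · 35/180 + 0 = 6300. Thus E[τ] = E[X_τ^2] − E[M_τ] = 6300 − 1225 = 5075 = 35(180 − 35) = 5075.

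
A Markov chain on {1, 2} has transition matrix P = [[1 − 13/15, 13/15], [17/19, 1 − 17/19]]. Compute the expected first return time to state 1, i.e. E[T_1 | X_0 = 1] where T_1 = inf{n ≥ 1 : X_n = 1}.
E[T_1 | X_0 = 1] = 1/π_1 = 502/255

For an irreducible recurrent Markov chain with stationary distribution π, E[T_i | X_0 = i] = 1/π_i (Kac's formula). Here π_1 = (17/19)/(13/15 + 17/19) = (17/19)/(502/285) = 255/502, so E[T_1 | X_0 = 1] = 1/π_1 = (13/15 + 17/19)/(17/19) = (502/285)/(17/19) = 502/255.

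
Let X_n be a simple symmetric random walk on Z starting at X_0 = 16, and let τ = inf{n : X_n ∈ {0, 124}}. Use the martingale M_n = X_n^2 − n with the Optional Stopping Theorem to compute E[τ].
E[τ] = 1728

M_n = X_n^2 − n is a martingale (since E[X_{n+1}^2 | F_n] = X_n^2 + 1). By OST (τ has finite mean in a bounded region), E[M_τ] = E[M_0] = X_0^2 − 0 = 16^2 = 256. Also E[M_τ] = E[X_τ^2] − E[τ]. The walk exits at 0 or 124, with P(hit 124 first) = 16/124, so E[X_τ^2] = 124^2 · 16/124 + 0 = 1984. Thus E[τ] = E[X_τ^2] − E[M_τ] = 1984 − 256 = 1728 = 16(124 − 16) = 1728.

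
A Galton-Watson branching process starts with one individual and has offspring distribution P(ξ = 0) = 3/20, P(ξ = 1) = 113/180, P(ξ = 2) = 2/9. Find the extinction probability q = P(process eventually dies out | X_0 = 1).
q = 27/40

The pgf is f(s) = 3/20 + 113/180·s + 2/9·s². The extinction probability q is the smallest fixed point of f in [0, 1]. Setting s = f(s):
  2/9·s² + (113/180 − 1)·s + 3/20 = 0
  2/9·s² − (3/20 + 2/9)·s + 3/20 = 0
which factors as (s − 1)·(2/9·s − 3/20) = 0, giving roots s = 1 and s = (3/20)/(2/9) = 27/40.
Mean offspring μ = 113/180 + 2·2/9 = 193/180 > 1 (supercritical), so q < 1. The extinction probability is the smaller root: q = (3/20)/(2/9) = 27/40.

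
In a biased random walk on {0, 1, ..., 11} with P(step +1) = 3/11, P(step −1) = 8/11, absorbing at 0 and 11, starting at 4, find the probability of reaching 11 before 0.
P(hit 11 before 0) = (1 − (8/3)^4) / (1 − (8/3)^11) = 1756161/1717951489

Let u_k denote P(reach 11 before 0 | start at k). Boundary: u_0 = 0, u_11 = 1. Recurrence: u_k = 3/11·u_{k+1} + 8/11·u_{k-1} for 1 ≤ k ≤ 10. Try u_k = A + B·r^k with r = q/p = (8/11)/(3/11) = 8/3. Substitution satisfies the recurrence; boundary conditions give:
  u_k = (1 − r^k) / (1 − r^N) = (1 − (8/3)^4) / (1 − (8/3)^11) = 1756161/1717951489.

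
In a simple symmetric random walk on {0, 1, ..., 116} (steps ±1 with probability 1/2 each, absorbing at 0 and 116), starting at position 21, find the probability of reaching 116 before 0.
P(hit 116 before 0) = 21/116

Let u_k = P(hit 116 before 0 | start at k). Then u_0 = 0, u_116 = 1, and u_k = u_{k-1}/2 + u_{k+1}/2 for 1 ≤ k ≤ 115. This harmonic recurrence is solved by u_k = k/116, giving u_21 = 21/116.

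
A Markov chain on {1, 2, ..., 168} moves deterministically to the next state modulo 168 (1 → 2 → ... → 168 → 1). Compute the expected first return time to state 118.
E[T_118 | X_0 = 118] = 168

The chain cycles deterministically, so starting at state 118 it returns in exactly 168 steps. Equivalently, the stationary distribution is uniform π_j = 1/168 for every state j, so by Kac's formula E[T_118] = 1/π_118 = 168.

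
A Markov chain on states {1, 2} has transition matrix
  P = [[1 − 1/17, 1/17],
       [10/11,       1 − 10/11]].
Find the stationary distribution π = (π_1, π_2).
π_1 = 170/181, π_2 = 11/181

Solve πP = π with π_1 + π_2 = 1. From πP = π: π_1 · (1 − 1/17) + π_2 · 10/11 = π_1 ⇒ π_2 · 10/11 = π_1 · 1/17 ⇒ π_2/π_1 = (1/17)/(10/11) = 11/170. Together with π_1 + π_2 = 1:
  π_1 = (10/11)/(1/17 + 10/11) = (10/11)/(181/187) = 170/181,
  π_2 = (1/17)/(1/17 + 10/11) = (1/17)/(181/187) = 11/181.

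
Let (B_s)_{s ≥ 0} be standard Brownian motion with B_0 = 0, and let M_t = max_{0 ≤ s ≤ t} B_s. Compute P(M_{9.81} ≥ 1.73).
P(M_{9.81} ≥ 1.73) = 2·P(B_{9.81} ≥ 1.73) = 2(1 − Φ(1.73/√9.81)) ≈ 0.5807

By the reflection principle for Brownian motion, P(M_t ≥ a) = 2 · P(B_t ≥ a) for a ≥ 0. Since B_t ~ N(0, t), P(B_t ≥ 1.73) = 1 − Φ(1.73/√t) = 1 − Φ(1.73/√9.81) = 1 − Φ(0.5523). So
  P(M_{9.81} ≥ 1.73) = 2(1 − Φ(0.5523)) ≈ 0.5807.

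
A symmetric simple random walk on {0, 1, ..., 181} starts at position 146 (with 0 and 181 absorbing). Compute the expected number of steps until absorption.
E[τ | X_0 = 146] = 5110

Let v_k = E[τ | X_0 = k]. Boundary: v_0 = v_181 = 0. Recurrence: v_k = 1 + (v_{k-1} + v_{k+1})/2 for 1 ≤ k ≤ 180. The particular solution to v_k − (v_{k-1} + v_{k+1})/2 = 1 is v_k = −k^2. Adding homogeneous solution A + B k and matching boundaries gives v_k = k (181 − k). Substituting k = 146: v_146 = 146 · 35 = 5110.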